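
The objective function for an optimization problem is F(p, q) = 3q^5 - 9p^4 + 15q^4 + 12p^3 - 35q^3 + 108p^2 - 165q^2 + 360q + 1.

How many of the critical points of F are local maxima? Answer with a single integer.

F separates as a function of p plus a function of q, so ∇F=0 decouples.
∂F/∂p = -36p(p - 3)(p + 2) = 0 at p ∈ {-2, 0, 3}; ∂F/∂q = 15(q - 2)(q - 1)(q + 3)(q + 4) = 0 at q ∈ {-4, -3, 1, 2}.
The Hessian is diagonal: diag(F_pp, F_qq). Second derivatives: F_pp(-2)=-360, F_pp(0)=216, F_pp(3)=-540; F_qq(-4)=-450, F_qq(-3)=300, F_qq(1)=-300, F_qq(2)=450.
Local maxima occur where both diagonal entries negative: (-2, -4), (-2, 1), (3, -4), (3, 1). Count: 4.

4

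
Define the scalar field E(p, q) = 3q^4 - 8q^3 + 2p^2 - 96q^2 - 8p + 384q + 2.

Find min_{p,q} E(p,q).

E(p,q) separates as A(p) + B(q) + 2, so its minimum is min A + min B + 2.
A'(p) = 4p - 8 vanishes at p ∈ {2}; B'(q) = 12(q - 4)(q - 2)(q + 4) vanishes at q ∈ {-4, 2, 4}.
Local minima of A (where A''>0): A(2)=-8. Local minima of B: B(-4)=-1792, B(4)=256.
So the global minimum of E is A(2) + B(-4) + 2 = -8 − 1792 + 2 = -1798, attained at (2, -4).

-1798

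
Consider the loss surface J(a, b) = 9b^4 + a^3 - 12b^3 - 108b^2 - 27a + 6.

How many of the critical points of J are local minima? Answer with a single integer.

2

J separates as a function of a plus a function of b, so ∇J=0 decouples.
∂J/∂a = 3(a - 3)(a + 3) = 0 at a ∈ {-3, 3}; ∂J/∂b = 36b(b - 3)(b + 2) = 0 at b ∈ {-2, 0, 3}.
The Hessian is diagonal: diag(J_aa, J_bb). Second derivatives: J_aa(-3)=-18, J_aa(3)=18; J_bb(-2)=360, J_bb(0)=-216, J_bb(3)=540.
Local minima occur where both diagonal entries positive: (3, -2), (3, 3). Count: 2.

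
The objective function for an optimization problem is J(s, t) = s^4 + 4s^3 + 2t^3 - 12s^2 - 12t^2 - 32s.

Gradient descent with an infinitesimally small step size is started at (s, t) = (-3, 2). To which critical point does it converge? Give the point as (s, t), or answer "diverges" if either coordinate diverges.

(-4, 4)

J is separable, so gradient descent decouples: s follows -∂J/∂s, t follows -∂J/∂t.
∂J/∂s = 4(s - 2)(s + 1)(s + 4); at s=-3 this is 40, so s decreases.
∂J/∂t = 6t(t - 4); at t=2 this is -24, so t increases.
s converges to its nearest critical value -4 (a local min of the s-part); t converges to 4. The iterate converges to (-4, 4).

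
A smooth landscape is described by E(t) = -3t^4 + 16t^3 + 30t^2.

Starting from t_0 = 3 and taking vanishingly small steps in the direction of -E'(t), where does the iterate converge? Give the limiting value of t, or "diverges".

E'(t) = -12t(t - 5)(t + 1), so E'(3) = 288.
Gradient descent moves in the -E' direction, i.e. t is decreasing.
The nearest critical point in that direction is t = 0, where E'' = 60 > 0 (a local minimum). The iterate converges there.

0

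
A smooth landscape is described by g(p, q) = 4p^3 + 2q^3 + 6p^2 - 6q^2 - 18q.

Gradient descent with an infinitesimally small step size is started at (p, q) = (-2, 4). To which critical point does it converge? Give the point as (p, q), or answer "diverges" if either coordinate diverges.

g is separable, so gradient descent decouples: p follows -∂g/∂p, q follows -∂g/∂q.
∂g/∂p = 12p(p + 1); at p=-2 this is 24, so p decreases.
∂g/∂q = 6(q - 3)(q + 1); at q=4 this is 30, so q decreases.
The p-coordinate has no critical point in that direction and runs off to infinity.

diverges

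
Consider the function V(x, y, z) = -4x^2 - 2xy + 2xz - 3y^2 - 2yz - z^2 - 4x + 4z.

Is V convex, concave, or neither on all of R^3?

concave

V is quadratic, so its Hessian is the constant matrix H = [[-8, -2, 2], [-2, -6, -2], [2, -2, -2]].
Leading principal minors: -8, 44, -16.
Signs alternate −, +, − ⇒ H ≺ 0 ⇒ concave.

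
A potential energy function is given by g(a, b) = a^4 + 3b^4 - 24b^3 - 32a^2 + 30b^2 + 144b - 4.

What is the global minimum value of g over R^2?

g(a,b) separates as P(a) + Q(b) − 4, so its minimum is min P + min Q − 4.
P'(a) = 4a(a - 4)(a + 4) vanishes at a ∈ {-4, 0, 4}; Q'(b) = 12(b - 4)(b - 3)(b + 1) vanishes at b ∈ {-1, 3, 4}.
Local minima of P (where P''>0): P(-4)=-256, P(4)=-256. Local minima of Q: Q(-1)=-87, Q(4)=288.
So the global minimum of g is P(-4) + Q(-1) − 4 = -256 − 87 − 4 = -347, attained at (-4, -1).

-347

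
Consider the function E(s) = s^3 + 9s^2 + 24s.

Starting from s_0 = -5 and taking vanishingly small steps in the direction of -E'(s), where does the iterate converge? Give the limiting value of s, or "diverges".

E'(s) = 3(s + 2)(s + 4), so E'(-5) = 9.
Gradient descent moves in the -E' direction, i.e. s is decreasing.
There is no critical point below s=-5, and E' keeps the same sign, so the iterate runs off to −∞.

diverges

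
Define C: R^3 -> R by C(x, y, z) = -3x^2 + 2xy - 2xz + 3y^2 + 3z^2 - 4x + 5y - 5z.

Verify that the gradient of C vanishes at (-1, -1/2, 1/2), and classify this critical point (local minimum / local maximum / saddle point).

∇C = (-6x + 2y - 2z - 4, 2x + 6y + 5, -2x + 6z - 5); substituting (-1, -1/2, 1/2) gives ∇C = (0, 0, 0), so (-1, -1/2, 1/2) is indeed a critical point.
The Hessian is constant: H = [[-6, 2, -2], [2, 6, 0], [-2, 0, 6]].
Leading principal minors: Δ₁ = -6, Δ₂ = -40, Δ₃ = -264.
The minors fit neither the all-positive nor the alternating-sign pattern, so H is indefinite: a saddle point.

saddle point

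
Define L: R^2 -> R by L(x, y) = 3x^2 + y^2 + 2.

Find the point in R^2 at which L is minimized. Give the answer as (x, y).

L(x,y) separates as P(x) + Q(y) + 2, so its minimum is min P + min Q + 2.
P'(x) = 6x vanishes at x ∈ {0}; Q'(y) = 2y vanishes at y ∈ {0}.
Local minima of P (where P''>0): P(0)=0. Local minima of Q: Q(0)=0.
So the global minimum of L is P(0) + Q(0) + 2 = 0 + 0 + 2 = 2, attained at (0, 0).

(0, 0)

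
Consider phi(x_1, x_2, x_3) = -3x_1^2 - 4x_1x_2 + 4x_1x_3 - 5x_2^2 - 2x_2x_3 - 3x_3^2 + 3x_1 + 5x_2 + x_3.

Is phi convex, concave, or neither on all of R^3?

concave

phi is quadratic, so its Hessian is the constant matrix H = [[-6, -4, 4], [-4, -10, -2], [4, -2, -6]].
Leading principal minors: -6, 44, -16.
Signs alternate −, +, − ⇒ H ≺ 0 ⇒ concave.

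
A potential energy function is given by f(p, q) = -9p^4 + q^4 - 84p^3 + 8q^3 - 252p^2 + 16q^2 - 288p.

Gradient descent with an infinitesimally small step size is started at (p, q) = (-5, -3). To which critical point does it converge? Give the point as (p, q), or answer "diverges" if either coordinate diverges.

diverges

f is separable, so gradient descent decouples: p follows -∂f/∂p, q follows -∂f/∂q.
∂f/∂p = -36(p + 1)(p + 2)(p + 4); at p=-5 this is 432, so p decreases.
∂f/∂q = 4q(q + 2)(q + 4); at q=-3 this is 12, so q decreases.
The p-coordinate has no critical point in that direction and runs off to infinity.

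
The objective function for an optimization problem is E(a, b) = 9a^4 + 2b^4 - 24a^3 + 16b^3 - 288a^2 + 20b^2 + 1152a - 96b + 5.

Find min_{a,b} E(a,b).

-5429

E(a,b) separates as P(a) + Q(b) + 5, so its minimum is min P + min Q + 5.
P'(a) = 36(a - 4)(a - 2)(a + 4) vanishes at a ∈ {-4, 2, 4}; Q'(b) = 8(b - 1)(b + 3)(b + 4) vanishes at b ∈ {-4, -3, 1}.
Local minima of P (where P''>0): P(-4)=-5376, P(4)=768. Local minima of Q: Q(-4)=192, Q(1)=-58.
So the global minimum of E is P(-4) + Q(1) + 5 = -5376 − 58 + 5 = -5429, attained at (-4, 1).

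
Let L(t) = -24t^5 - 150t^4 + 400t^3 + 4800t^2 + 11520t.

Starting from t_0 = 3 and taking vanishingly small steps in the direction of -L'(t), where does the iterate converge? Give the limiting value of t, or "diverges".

-2

L'(t) = -120(t - 4)(t + 2)(t + 3)(t + 4), so L'(3) = 25200.
Gradient descent moves in the -L' direction, i.e. t is decreasing.
The nearest critical point in that direction is t = -2, where L'' = 1440 > 0 (a local minimum). The iterate converges there.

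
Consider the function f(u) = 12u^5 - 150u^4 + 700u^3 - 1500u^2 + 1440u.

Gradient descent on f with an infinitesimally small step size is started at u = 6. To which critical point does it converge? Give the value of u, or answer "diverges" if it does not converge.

4

f'(u) = 60(u - 4)(u - 3)(u - 2)(u - 1), so f'(6) = 7200.
Gradient descent moves in the -f' direction, i.e. u is decreasing.
The nearest critical point in that direction is u = 4, where f'' = 360 > 0 (a local minimum). The iterate converges there.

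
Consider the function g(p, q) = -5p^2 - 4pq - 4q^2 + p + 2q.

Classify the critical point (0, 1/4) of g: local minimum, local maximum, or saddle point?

The Hessian of g is constant: H = [[-10, -4], [-4, -8]].
det(H) = (-10)·(-8) − (-4)² = 64.
det(H) > 0 and tr(H) = -18 < 0, so H is negative definite and the point is a local maximum.

local maximum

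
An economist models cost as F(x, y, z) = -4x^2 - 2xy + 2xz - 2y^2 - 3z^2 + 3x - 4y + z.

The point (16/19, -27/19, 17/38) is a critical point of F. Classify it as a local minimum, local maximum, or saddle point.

local maximum

The Hessian is constant: H = [[-8, -2, 2], [-2, -4, 0], [2, 0, -6]].
Leading principal minors: Δ₁ = -8, Δ₂ = 28, Δ₃ = -152.
The minors alternate sign starting negative (−, +, −), so H is negative definite: a local maximum.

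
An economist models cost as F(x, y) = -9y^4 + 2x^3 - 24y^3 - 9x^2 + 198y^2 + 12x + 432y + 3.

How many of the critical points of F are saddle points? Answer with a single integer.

F separates as a function of x plus a function of y, so ∇F=0 decouples.
∂F/∂x = 6(x - 2)(x - 1) = 0 at x ∈ {1, 2}; ∂F/∂y = -36(y - 3)(y + 1)(y + 4) = 0 at y ∈ {-4, -1, 3}.
The Hessian is diagonal: diag(F_xx, F_yy). Second derivatives: F_xx(1)=-6, F_xx(2)=6; F_yy(-4)=-756, F_yy(-1)=432, F_yy(3)=-1008.
Saddle points occur where the two diagonal entries have opposite signs: (1, -1), (2, -4), (2, 3). Count: 3.

3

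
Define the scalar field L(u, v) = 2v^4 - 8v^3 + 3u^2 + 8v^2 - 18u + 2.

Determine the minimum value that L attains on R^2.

L(u,v) separates as P(u) + Q(v) + 2, so its minimum is min P + min Q + 2.
P'(u) = 6u - 18 vanishes at u ∈ {3}; Q'(v) = 8v(v - 2)(v - 1) vanishes at v ∈ {0, 1, 2}.
Local minima of P (where P''>0): P(3)=-27. Local minima of Q: Q(0)=0, Q(2)=0.
So the global minimum of L is P(3) + Q(0) + 2 = -27 + 0 + 2 = -25, attained at (3, 0).

-25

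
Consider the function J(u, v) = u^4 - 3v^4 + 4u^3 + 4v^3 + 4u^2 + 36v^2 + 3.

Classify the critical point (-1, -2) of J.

local maximum

The mixed partial ∂²J/∂u∂v is 0, so the Hessian at any point is diag(J_uu, J_vv) = diag(4(3u^2 + 6u + 2), 12(-3v^2 + 2v + 6)).
At (-1, -2): H = diag(-4, -120).
Both eigenvalues are negative, so H is negative definite: a local maximum.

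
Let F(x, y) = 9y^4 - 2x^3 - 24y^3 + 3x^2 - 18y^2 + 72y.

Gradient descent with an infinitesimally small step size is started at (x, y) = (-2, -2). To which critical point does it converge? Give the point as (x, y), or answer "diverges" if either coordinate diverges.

(0, -1)

F is separable, so gradient descent decouples: x follows -∂F/∂x, y follows -∂F/∂y.
∂F/∂x = -6x(x - 1); at x=-2 this is -36, so x increases.
∂F/∂y = 36(y - 2)(y - 1)(y + 1); at y=-2 this is -432, so y increases.
x converges to its nearest critical value 0 (a local min of the x-part); y converges to -1. The iterate converges to (0, -1).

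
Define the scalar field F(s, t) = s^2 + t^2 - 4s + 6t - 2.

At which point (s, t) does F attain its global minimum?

(2, -3)

F(s,t) separates as P(s) + Q(t) − 2, so its minimum is min P + min Q − 2.
P'(s) = 2s - 4 vanishes at s ∈ {2}; Q'(t) = 2(t + 3) vanishes at t ∈ {-3}.
Local minima of P (where P''>0): P(2)=-4. Local minima of Q: Q(-3)=-9.
So the global minimum of F is P(2) + Q(-3) − 2 = -4 − 9 − 2 = -15, attained at (2, -3).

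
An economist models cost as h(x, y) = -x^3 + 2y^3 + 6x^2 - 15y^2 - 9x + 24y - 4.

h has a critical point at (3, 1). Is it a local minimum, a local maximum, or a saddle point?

The mixed partial ∂²h/∂x∂y is 0, so the Hessian at any point is diag(h_xx, h_yy) = diag(6(-x + 2), 6(2y - 5)).
At (3, 1): H = diag(-6, -18).
Both eigenvalues are negative, so H is negative definite: a local maximum.

local maximum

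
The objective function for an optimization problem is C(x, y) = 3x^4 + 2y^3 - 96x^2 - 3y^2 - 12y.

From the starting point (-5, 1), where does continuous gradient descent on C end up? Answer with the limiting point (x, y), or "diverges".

C is separable, so gradient descent decouples: x follows -∂C/∂x, y follows -∂C/∂y.
∂C/∂x = 12x(x - 4)(x + 4); at x=-5 this is -540, so x increases.
∂C/∂y = 6(y - 2)(y + 1); at y=1 this is -12, so y increases.
x converges to its nearest critical value -4 (a local min of the x-part); y converges to 2. The iterate converges to (-4, 2).

(-4, 2)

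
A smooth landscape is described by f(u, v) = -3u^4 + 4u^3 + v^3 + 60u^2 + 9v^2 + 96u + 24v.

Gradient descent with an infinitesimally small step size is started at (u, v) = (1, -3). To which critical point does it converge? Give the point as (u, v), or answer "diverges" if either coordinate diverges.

f is separable, so gradient descent decouples: u follows -∂f/∂u, v follows -∂f/∂v.
∂f/∂u = -12(u - 4)(u + 1)(u + 2); at u=1 this is 216, so u decreases.
∂f/∂v = 3(v + 2)(v + 4); at v=-3 this is -3, so v increases.
u converges to its nearest critical value -1 (a local min of the u-part); v converges to -2. The iterate converges to (-1, -2).

(-1, -2)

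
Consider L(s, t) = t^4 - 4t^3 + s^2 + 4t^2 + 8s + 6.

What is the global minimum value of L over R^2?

L(s,t) separates as P(s) + Q(t) + 6, so its minimum is min P + min Q + 6.
P'(s) = 2s + 8 vanishes at s ∈ {-4}; Q'(t) = 4t(t - 2)(t - 1) vanishes at t ∈ {0, 1, 2}.
Local minima of P (where P''>0): P(-4)=-16. Local minima of Q: Q(0)=0, Q(2)=0.
So the global minimum of L is P(-4) + Q(0) + 6 = -16 + 0 + 6 = -10, attained at (-4, 0).

-10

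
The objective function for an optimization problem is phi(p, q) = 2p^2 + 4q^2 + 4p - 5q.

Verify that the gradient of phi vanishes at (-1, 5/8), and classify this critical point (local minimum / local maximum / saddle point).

local minimum

∇phi = (4p + 4, 8q - 5); substituting (-1, 5/8) gives ∇phi = (0, 0), so (-1, 5/8) is indeed a critical point.
The Hessian of phi is constant: H = [[4, 0], [0, 8]].
det(H) = 4·8 − 0² = 32.
det(H) > 0 and tr(H) = 12 > 0, so H is positive definite and the point is a local minimum.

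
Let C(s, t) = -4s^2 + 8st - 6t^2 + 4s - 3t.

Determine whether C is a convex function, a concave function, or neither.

C is quadratic, so its Hessian is the constant matrix H = [[-8, 8], [8, -12]].
det(H) = 32, tr(H) = -20.
det(H) > 0 and tr(H) < 0, so H is negative definite everywhere: concave.

concave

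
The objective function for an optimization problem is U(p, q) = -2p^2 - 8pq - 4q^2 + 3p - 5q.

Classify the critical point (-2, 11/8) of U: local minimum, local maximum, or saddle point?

saddle point

The Hessian of U is constant: H = [[-4, -8], [-8, -8]].
det(H) = (-4)·(-8) − (-8)² = -32.
Since det(H) < 0, H is indefinite and the critical point is a saddle point.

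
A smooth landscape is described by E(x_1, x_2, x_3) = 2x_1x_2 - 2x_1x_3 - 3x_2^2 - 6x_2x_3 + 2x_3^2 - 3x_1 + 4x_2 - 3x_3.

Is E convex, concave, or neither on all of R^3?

E is quadratic, so its Hessian is the constant matrix H = [[0, 2, -2], [2, -6, -6], [-2, -6, 4]].
Leading principal minors: 0, -4, 56.
Neither pattern holds ⇒ H is indefinite ⇒ neither convex nor concave.

neither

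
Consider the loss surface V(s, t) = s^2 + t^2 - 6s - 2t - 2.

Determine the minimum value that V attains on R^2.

V(s,t) separates as P(s) + Q(t) − 2, so its minimum is min P + min Q − 2.
P'(s) = 2s - 6 vanishes at s ∈ {3}; Q'(t) = 2(t - 1) vanishes at t ∈ {1}.
Local minima of P (where P''>0): P(3)=-9. Local minima of Q: Q(1)=-1.
So the global minimum of V is P(3) + Q(1) − 2 = -9 − 1 − 2 = -12, attained at (3, 1).

-12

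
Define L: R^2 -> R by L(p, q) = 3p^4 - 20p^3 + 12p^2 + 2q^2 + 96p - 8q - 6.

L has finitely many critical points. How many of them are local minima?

L separates as a function of p plus a function of q, so ∇L=0 decouples.
∂L/∂p = 12(p - 4)(p - 2)(p + 1) = 0 at p ∈ {-1, 2, 4}; ∂L/∂q = 4(q - 2) = 0 at q ∈ {2}.
The Hessian is diagonal: diag(L_pp, L_qq). Second derivatives: L_pp(-1)=180, L_pp(2)=-72, L_pp(4)=120; L_qq(2)=4.
Local minima occur where both diagonal entries positive: (-1, 2), (4, 2). Count: 2.

2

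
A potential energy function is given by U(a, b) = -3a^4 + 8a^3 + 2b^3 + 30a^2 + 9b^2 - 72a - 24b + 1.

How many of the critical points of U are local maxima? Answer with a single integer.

2

U separates as a function of a plus a function of b, so ∇U=0 decouples.
∂U/∂a = -12(a - 3)(a - 1)(a + 2) = 0 at a ∈ {-2, 1, 3}; ∂U/∂b = 6(b - 1)(b + 4) = 0 at b ∈ {-4, 1}.
The Hessian is diagonal: diag(U_aa, U_bb). Second derivatives: U_aa(-2)=-180, U_aa(1)=72, U_aa(3)=-120; U_bb(-4)=-30, U_bb(1)=30.
Local maxima occur where both diagonal entries negative: (-2, -4), (3, -4). Count: 2.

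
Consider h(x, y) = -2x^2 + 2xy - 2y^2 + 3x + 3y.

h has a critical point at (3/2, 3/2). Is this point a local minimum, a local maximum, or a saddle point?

local maximum

The Hessian of h is constant: H = [[-4, 2], [2, -4]].
det(H) = (-4)·(-4) − 2² = 12.
det(H) > 0 and tr(H) = -8 < 0, so H is negative definite and the point is a local maximum.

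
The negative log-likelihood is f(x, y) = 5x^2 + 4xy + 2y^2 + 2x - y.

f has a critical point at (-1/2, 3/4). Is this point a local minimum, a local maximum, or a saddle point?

The Hessian of f is constant: H = [[10, 4], [4, 4]].
det(H) = 10·4 − 4² = 24.
det(H) > 0 and tr(H) = 14 > 0, so H is positive definite and the point is a local minimum.

local minimum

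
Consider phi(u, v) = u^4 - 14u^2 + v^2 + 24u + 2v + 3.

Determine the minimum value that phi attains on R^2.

phi(u,v) separates as P(u) + Q(v) + 3, so its minimum is min P + min Q + 3.
P'(u) = 4(u - 2)(u - 1)(u + 3) vanishes at u ∈ {-3, 1, 2}; Q'(v) = 2v + 2 vanishes at v ∈ {-1}.
Local minima of P (where P''>0): P(-3)=-117, P(2)=8. Local minima of Q: Q(-1)=-1.
So the global minimum of phi is P(-3) + Q(-1) + 3 = -117 − 1 + 3 = -115, attained at (-3, -1).

-115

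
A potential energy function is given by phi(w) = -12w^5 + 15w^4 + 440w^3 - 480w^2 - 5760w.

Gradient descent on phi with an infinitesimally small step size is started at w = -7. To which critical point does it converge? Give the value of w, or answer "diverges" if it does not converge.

-4

phi'(w) = -60(w - 4)(w - 3)(w + 2)(w + 4), so phi'(-7) = -99000.
Gradient descent moves in the -phi' direction, i.e. w is increasing.
The nearest critical point in that direction is w = -4, where phi'' = 6720 > 0 (a local minimum). The iterate converges there.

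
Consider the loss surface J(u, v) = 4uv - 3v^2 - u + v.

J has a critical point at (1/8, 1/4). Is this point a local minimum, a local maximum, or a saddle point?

The Hessian of J is constant: H = [[0, 4], [4, -6]].
det(H) = 0·(-6) − 4² = -16.
Since det(H) < 0, H is indefinite and the critical point is a saddle point.

saddle point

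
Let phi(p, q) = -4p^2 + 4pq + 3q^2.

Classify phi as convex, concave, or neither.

phi is quadratic, so its Hessian is the constant matrix H = [[-8, 4], [4, 6]].
det(H) = -64, tr(H) = -2.
det(H) < 0, so H is indefinite: neither convex nor concave.

neither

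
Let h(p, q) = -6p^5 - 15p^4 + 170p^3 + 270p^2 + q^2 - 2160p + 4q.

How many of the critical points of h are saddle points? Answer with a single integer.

2

h separates as a function of p plus a function of q, so ∇h=0 decouples.
∂h/∂p = -30(p - 3)(p - 2)(p + 3)(p + 4) = 0 at p ∈ {-4, -3, 2, 3}; ∂h/∂q = 2(q + 2) = 0 at q ∈ {-2}.
The Hessian is diagonal: diag(h_pp, h_qq). Second derivatives: h_pp(-4)=1260, h_pp(-3)=-900, h_pp(2)=900, h_pp(3)=-1260; h_qq(-2)=2.
Saddle points occur where the two diagonal entries have opposite signs: (-3, -2), (3, -2). Count: 2.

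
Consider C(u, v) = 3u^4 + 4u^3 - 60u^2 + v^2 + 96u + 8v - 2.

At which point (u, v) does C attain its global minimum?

C(u,v) separates as P(u) + Q(v) − 2, so its minimum is min P + min Q − 2.
P'(u) = 12(u - 2)(u - 1)(u + 4) vanishes at u ∈ {-4, 1, 2}; Q'(v) = 2v + 8 vanishes at v ∈ {-4}.
Local minima of P (where P''>0): P(-4)=-832, P(2)=32. Local minima of Q: Q(-4)=-16.
So the global minimum of C is P(-4) + Q(-4) − 2 = -832 − 16 − 2 = -850, attained at (-4, -4).

(-4, -4)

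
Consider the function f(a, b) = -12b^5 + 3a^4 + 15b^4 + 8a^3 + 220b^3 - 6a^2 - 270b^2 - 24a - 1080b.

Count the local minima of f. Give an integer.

f separates as a function of a plus a function of b, so ∇f=0 decouples.
∂f/∂a = 12(a - 1)(a + 1)(a + 2) = 0 at a ∈ {-2, -1, 1}; ∂f/∂b = -60(b - 3)(b - 2)(b + 1)(b + 3) = 0 at b ∈ {-3, -1, 2, 3}.
The Hessian is diagonal: diag(f_aa, f_bb). Second derivatives: f_aa(-2)=36, f_aa(-1)=-24, f_aa(1)=72; f_bb(-3)=3600, f_bb(-1)=-1440, f_bb(2)=900, f_bb(3)=-1440.
Local minima occur where both diagonal entries positive: (-2, -3), (-2, 2), (1, -3), (1, 2). Count: 4.

4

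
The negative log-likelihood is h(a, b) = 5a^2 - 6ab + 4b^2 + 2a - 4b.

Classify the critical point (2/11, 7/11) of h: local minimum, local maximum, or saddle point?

The Hessian of h is constant: H = [[10, -6], [-6, 8]].
det(H) = 10·8 − (-6)² = 44.
det(H) > 0 and tr(H) = 18 > 0, so H is positive definite and the point is a local minimum.

local minimum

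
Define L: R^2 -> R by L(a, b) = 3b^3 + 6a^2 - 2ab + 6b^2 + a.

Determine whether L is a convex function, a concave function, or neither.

The term 3b^3 is cubic, so the Hessian is not constant.
∂²L/∂b² = 18b + 12, which takes both signs as b varies (negative for sufficiently negative b). A diagonal entry of the Hessian changing sign means the Hessian is neither positive- nor negative-semidefinite on all of R^2.

neither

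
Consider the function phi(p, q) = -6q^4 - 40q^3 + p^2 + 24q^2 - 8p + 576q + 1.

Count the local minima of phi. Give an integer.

phi separates as a function of p plus a function of q, so ∇phi=0 decouples.
∂phi/∂p = 2(p - 4) = 0 at p ∈ {4}; ∂phi/∂q = -24(q - 2)(q + 3)(q + 4) = 0 at q ∈ {-4, -3, 2}.
The Hessian is diagonal: diag(phi_pp, phi_qq). Second derivatives: phi_pp(4)=2; phi_qq(-4)=-144, phi_qq(-3)=120, phi_qq(2)=-720.
Local minima occur where both diagonal entries positive: (4, -3). Count: 1.

1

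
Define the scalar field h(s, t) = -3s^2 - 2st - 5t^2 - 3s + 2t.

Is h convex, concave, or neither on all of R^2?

concave

h is quadratic, so its Hessian is the constant matrix H = [[-6, -2], [-2, -10]].
det(H) = 56, tr(H) = -16.
det(H) > 0 and tr(H) < 0, so H is negative definite everywhere: concave.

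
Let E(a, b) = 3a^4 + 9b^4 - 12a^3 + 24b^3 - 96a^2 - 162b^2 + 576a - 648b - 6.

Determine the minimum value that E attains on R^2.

-4335

E(a,b) separates as P(a) + Q(b) − 6, so its minimum is min P + min Q − 6.
P'(a) = 12(a - 4)(a - 3)(a + 4) vanishes at a ∈ {-4, 3, 4}; Q'(b) = 36(b - 3)(b + 2)(b + 3) vanishes at b ∈ {-3, -2, 3}.
Local minima of P (where P''>0): P(-4)=-2304, P(4)=768. Local minima of Q: Q(-3)=567, Q(3)=-2025.
So the global minimum of E is P(-4) + Q(3) − 6 = -2304 − 2025 − 6 = -4335, attained at (-4, 3).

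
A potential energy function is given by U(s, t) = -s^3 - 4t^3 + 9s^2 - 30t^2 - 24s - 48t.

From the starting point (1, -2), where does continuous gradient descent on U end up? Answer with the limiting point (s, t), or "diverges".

U is separable, so gradient descent decouples: s follows -∂U/∂s, t follows -∂U/∂t.
∂U/∂s = -3(s - 4)(s - 2); at s=1 this is -9, so s increases.
∂U/∂t = -12(t + 1)(t + 4); at t=-2 this is 24, so t decreases.
s converges to its nearest critical value 2 (a local min of the s-part); t converges to -4. The iterate converges to (2, -4).

(2, -4)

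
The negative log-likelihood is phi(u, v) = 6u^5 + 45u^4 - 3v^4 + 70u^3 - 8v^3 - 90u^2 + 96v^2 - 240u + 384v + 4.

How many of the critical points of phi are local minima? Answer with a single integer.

2

phi separates as a function of u plus a function of v, so ∇phi=0 decouples.
∂phi/∂u = 30(u - 1)(u + 1)(u + 2)(u + 4) = 0 at u ∈ {-4, -2, -1, 1}; ∂phi/∂v = -12(v - 4)(v + 2)(v + 4) = 0 at v ∈ {-4, -2, 4}.
The Hessian is diagonal: diag(phi_uu, phi_vv). Second derivatives: phi_uu(-4)=-900, phi_uu(-2)=180, phi_uu(-1)=-180, phi_uu(1)=900; phi_vv(-4)=-192, phi_vv(-2)=144, phi_vv(4)=-576.
Local minima occur where both diagonal entries positive: (-2, -2), (1, -2). Count: 2.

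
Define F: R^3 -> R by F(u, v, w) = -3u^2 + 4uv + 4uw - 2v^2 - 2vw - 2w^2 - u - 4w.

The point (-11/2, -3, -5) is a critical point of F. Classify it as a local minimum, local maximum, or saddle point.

local maximum

The Hessian is constant: H = [[-6, 4, 4], [4, -4, -2], [4, -2, -4]].
Leading principal minors: Δ₁ = -6, Δ₂ = 8, Δ₃ = -8.
The minors alternate sign starting negative (−, +, −), so H is negative definite: a local maximum.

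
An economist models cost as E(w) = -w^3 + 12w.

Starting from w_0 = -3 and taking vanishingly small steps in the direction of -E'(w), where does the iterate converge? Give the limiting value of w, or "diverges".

-2

E'(w) = -3(w - 2)(w + 2), so E'(-3) = -15.
Gradient descent moves in the -E' direction, i.e. w is increasing.
The nearest critical point in that direction is w = -2, where E'' = 12 > 0 (a local minimum). The iterate converges there.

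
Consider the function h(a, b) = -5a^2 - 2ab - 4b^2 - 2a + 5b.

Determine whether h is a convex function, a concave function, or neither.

h is quadratic, so its Hessian is the constant matrix H = [[-10, -2], [-2, -8]].
det(H) = 76, tr(H) = -18.
det(H) > 0 and tr(H) < 0, so H is negative definite everywhere: concave.

concave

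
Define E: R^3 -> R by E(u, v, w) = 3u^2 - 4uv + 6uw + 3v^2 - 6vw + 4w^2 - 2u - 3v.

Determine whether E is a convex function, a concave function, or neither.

convex

E is quadratic, so its Hessian is the constant matrix H = [[6, -4, 6], [-4, 6, -6], [6, -6, 8]].
Leading principal minors: 6, 20, 16.
All positive ⇒ H ≻ 0 ⇒ convex.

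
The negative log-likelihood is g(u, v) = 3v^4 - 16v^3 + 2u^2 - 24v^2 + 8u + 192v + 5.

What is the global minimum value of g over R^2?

-307

g(u,v) separates as P(u) + Q(v) + 5, so its minimum is min P + min Q + 5.
P'(u) = 4u + 8 vanishes at u ∈ {-2}; Q'(v) = 12(v - 4)(v - 2)(v + 2) vanishes at v ∈ {-2, 2, 4}.
Local minima of P (where P''>0): P(-2)=-8. Local minima of Q: Q(-2)=-304, Q(4)=128.
So the global minimum of g is P(-2) + Q(-2) + 5 = -8 − 304 + 5 = -307, attained at (-2, -2).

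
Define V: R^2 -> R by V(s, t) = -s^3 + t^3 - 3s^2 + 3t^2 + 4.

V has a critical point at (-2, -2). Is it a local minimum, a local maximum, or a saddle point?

The mixed partial ∂²V/∂s∂t is 0, so the Hessian at any point is diag(V_ss, V_tt) = diag(-6(s + 1), 6(t + 1)).
At (-2, -2): H = diag(6, -6).
The eigenvalues have opposite signs, so H is indefinite: a saddle point.

saddle point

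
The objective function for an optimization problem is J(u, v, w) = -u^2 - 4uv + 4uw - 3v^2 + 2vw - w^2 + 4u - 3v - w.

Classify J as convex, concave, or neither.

J is quadratic, so its Hessian is the constant matrix H = [[-2, -4, 4], [-4, -6, 2], [4, 2, -2]].
Leading principal minors: -2, -4, 48.
Neither pattern holds ⇒ H is indefinite ⇒ neither convex nor concave.

neither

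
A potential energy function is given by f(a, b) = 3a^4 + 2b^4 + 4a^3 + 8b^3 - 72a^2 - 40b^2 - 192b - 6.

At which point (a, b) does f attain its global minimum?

f(a,b) separates as P(a) + Q(b) − 6, so its minimum is min P + min Q − 6.
P'(a) = 12a(a - 3)(a + 4) vanishes at a ∈ {-4, 0, 3}; Q'(b) = 8(b - 3)(b + 2)(b + 4) vanishes at b ∈ {-4, -2, 3}.
Local minima of P (where P''>0): P(-4)=-640, P(3)=-297. Local minima of Q: Q(-4)=128, Q(3)=-558.
So the global minimum of f is P(-4) + Q(3) − 6 = -640 − 558 − 6 = -1204, attained at (-4, 3).

(-4, 3)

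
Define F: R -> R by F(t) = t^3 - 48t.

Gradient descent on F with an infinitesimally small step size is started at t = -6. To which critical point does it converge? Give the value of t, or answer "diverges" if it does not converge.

diverges

F'(t) = 3(t - 4)(t + 4), so F'(-6) = 60.
Gradient descent moves in the -F' direction, i.e. t is decreasing.
There is no critical point below t=-6, and F' keeps the same sign, so the iterate runs off to −∞.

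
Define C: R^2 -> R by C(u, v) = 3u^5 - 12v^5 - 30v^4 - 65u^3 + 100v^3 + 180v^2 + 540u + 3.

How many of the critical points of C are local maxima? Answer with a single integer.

C separates as a function of u plus a function of v, so ∇C=0 decouples.
∂C/∂u = 15(u - 3)(u - 2)(u + 2)(u + 3) = 0 at u ∈ {-3, -2, 2, 3}; ∂C/∂v = -60v(v - 2)(v + 1)(v + 3) = 0 at v ∈ {-3, -1, 0, 2}.
The Hessian is diagonal: diag(C_uu, C_vv). Second derivatives: C_uu(-3)=-450, C_uu(-2)=300, C_uu(2)=-300, C_uu(3)=450; C_vv(-3)=1800, C_vv(-1)=-360, C_vv(0)=360, C_vv(2)=-1800.
Local maxima occur where both diagonal entries negative: (-3, -1), (-3, 2), (2, -1), (2, 2). Count: 4.

4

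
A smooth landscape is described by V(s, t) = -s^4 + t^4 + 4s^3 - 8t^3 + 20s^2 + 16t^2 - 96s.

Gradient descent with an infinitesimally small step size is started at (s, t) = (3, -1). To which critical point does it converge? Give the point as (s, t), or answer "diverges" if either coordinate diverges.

V is separable, so gradient descent decouples: s follows -∂V/∂s, t follows -∂V/∂t.
∂V/∂s = -4(s - 4)(s - 2)(s + 3); at s=3 this is 24, so s decreases.
∂V/∂t = 4t(t - 4)(t - 2); at t=-1 this is -60, so t increases.
s converges to its nearest critical value 2 (a local min of the s-part); t converges to 0. The iterate converges to (2, 0).

(2, 0)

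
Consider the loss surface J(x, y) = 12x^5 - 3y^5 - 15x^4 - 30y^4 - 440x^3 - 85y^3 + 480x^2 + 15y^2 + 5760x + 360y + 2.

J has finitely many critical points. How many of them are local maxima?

4

J separates as a function of x plus a function of y, so ∇J=0 decouples.
∂J/∂x = 60(x - 4)(x - 3)(x + 2)(x + 4) = 0 at x ∈ {-4, -2, 3, 4}; ∂J/∂y = -15(y - 1)(y + 2)(y + 3)(y + 4) = 0 at y ∈ {-4, -3, -2, 1}.
The Hessian is diagonal: diag(J_xx, J_yy). Second derivatives: J_xx(-4)=-6720, J_xx(-2)=3600, J_xx(3)=-2100, J_xx(4)=2880; J_yy(-4)=150, J_yy(-3)=-60, J_yy(-2)=90, J_yy(1)=-900.
Local maxima occur where both diagonal entries negative: (-4, -3), (-4, 1), (3, -3), (3, 1). Count: 4.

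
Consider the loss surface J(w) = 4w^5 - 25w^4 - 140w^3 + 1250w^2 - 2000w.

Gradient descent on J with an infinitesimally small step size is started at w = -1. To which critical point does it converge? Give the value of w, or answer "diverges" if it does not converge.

1

J'(w) = 20(w - 5)(w - 4)(w - 1)(w + 5), so J'(-1) = -4800.
Gradient descent moves in the -J' direction, i.e. w is increasing.
The nearest critical point in that direction is w = 1, where J'' = 1440 > 0 (a local minimum). The iterate converges there.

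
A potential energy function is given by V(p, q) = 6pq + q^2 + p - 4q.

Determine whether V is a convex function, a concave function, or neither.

V is quadratic, so its Hessian is the constant matrix H = [[0, 6], [6, 2]].
det(H) = -36, tr(H) = 2.
det(H) < 0, so H is indefinite: neither convex nor concave.

neither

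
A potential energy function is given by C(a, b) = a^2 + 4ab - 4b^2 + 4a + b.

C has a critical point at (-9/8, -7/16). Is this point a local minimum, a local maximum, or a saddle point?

The Hessian of C is constant: H = [[2, 4], [4, -8]].
det(H) = 2·(-8) − 4² = -32.
Since det(H) < 0, H is indefinite and the critical point is a saddle point.

saddle point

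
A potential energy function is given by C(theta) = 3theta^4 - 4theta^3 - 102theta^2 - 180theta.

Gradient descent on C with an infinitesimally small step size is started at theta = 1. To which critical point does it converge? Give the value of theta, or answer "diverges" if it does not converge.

5

C'(theta) = 12(theta - 5)(theta + 1)(theta + 3), so C'(1) = -384.
Gradient descent moves in the -C' direction, i.e. theta is increasing.
The nearest critical point in that direction is theta = 5, where C'' = 576 > 0 (a local minimum). The iterate converges there.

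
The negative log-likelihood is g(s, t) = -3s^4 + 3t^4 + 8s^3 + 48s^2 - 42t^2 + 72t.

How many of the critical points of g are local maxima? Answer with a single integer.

2

g separates as a function of s plus a function of t, so ∇g=0 decouples.
∂g/∂s = -12s(s - 4)(s + 2) = 0 at s ∈ {-2, 0, 4}; ∂g/∂t = 12(t - 2)(t - 1)(t + 3) = 0 at t ∈ {-3, 1, 2}.
The Hessian is diagonal: diag(g_ss, g_tt). Second derivatives: g_ss(-2)=-144, g_ss(0)=96, g_ss(4)=-288; g_tt(-3)=240, g_tt(1)=-48, g_tt(2)=60.
Local maxima occur where both diagonal entries negative: (-2, 1), (4, 1). Count: 2.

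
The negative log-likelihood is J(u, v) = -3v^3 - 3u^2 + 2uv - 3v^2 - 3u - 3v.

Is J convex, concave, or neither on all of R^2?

neither

The term -3v^3 is cubic, so the Hessian is not constant.
∂²J/∂v² = -18v - 6, which takes both signs as v varies (negative for sufficiently large v). A diagonal entry of the Hessian changing sign means the Hessian is neither positive- nor negative-semidefinite on all of R^2.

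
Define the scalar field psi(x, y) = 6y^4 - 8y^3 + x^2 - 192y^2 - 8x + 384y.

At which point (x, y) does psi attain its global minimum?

(4, -4)

psi(x,y) separates as P(x) + Q(y), so its minimum is min P + min Q.
P'(x) = 2x - 8 vanishes at x ∈ {4}; Q'(y) = 24(y - 4)(y - 1)(y + 4) vanishes at y ∈ {-4, 1, 4}.
Local minima of P (where P''>0): P(4)=-16. Local minima of Q: Q(-4)=-2560, Q(4)=-512.
So the global minimum of psi is P(4) + Q(-4) = -16 − 2560 = -2576, attained at (4, -4).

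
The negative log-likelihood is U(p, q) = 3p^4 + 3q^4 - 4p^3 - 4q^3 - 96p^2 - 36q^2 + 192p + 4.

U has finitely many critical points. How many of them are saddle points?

U separates as a function of p plus a function of q, so ∇U=0 decouples.
∂U/∂p = 12(p - 4)(p - 1)(p + 4) = 0 at p ∈ {-4, 1, 4}; ∂U/∂q = 12q(q - 3)(q + 2) = 0 at q ∈ {-2, 0, 3}.
The Hessian is diagonal: diag(U_pp, U_qq). Second derivatives: U_pp(-4)=480, U_pp(1)=-180, U_pp(4)=288; U_qq(-2)=120, U_qq(0)=-72, U_qq(3)=180.
Saddle points occur where the two diagonal entries have opposite signs: (-4, 0), (1, -2), (1, 3), (4, 0). Count: 4.

4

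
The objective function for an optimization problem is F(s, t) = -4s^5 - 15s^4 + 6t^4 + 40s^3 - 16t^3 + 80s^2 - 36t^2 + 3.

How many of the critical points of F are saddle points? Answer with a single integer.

F separates as a function of s plus a function of t, so ∇F=0 decouples.
∂F/∂s = -20s(s - 2)(s + 1)(s + 4) = 0 at s ∈ {-4, -1, 0, 2}; ∂F/∂t = 24t(t - 3)(t + 1) = 0 at t ∈ {-1, 0, 3}.
The Hessian is diagonal: diag(F_ss, F_tt). Second derivatives: F_ss(-4)=1440, F_ss(-1)=-180, F_ss(0)=160, F_ss(2)=-720; F_tt(-1)=96, F_tt(0)=-72, F_tt(3)=288.
Saddle points occur where the two diagonal entries have opposite signs: (-4, 0), (-1, -1), (-1, 3), (0, 0), (2, -1), (2, 3). Count: 6.

6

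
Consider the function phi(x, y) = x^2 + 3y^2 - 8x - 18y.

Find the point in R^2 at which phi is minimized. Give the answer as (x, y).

phi(x,y) separates as P(x) + Q(y), so its minimum is min P + min Q.
P'(x) = 2x - 8 vanishes at x ∈ {4}; Q'(y) = 6y - 18 vanishes at y ∈ {3}.
Local minima of P (where P''>0): P(4)=-16. Local minima of Q: Q(3)=-27.
So the global minimum of phi is P(4) + Q(3) = -16 − 27 = -43, attained at (4, 3).

(4, 3)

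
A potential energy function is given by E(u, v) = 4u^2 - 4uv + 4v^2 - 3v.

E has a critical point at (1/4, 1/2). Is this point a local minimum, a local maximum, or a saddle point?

The Hessian of E is constant: H = [[8, -4], [-4, 8]].
det(H) = 8·8 − (-4)² = 48.
det(H) > 0 and tr(H) = 16 > 0, so H is positive definite and the point is a local minimum.

local minimum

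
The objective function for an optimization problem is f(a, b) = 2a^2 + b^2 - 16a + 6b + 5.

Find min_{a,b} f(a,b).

f(a,b) separates as P(a) + Q(b) + 5, so its minimum is min P + min Q + 5.
P'(a) = 4a - 16 vanishes at a ∈ {4}; Q'(b) = 2b + 6 vanishes at b ∈ {-3}.
Local minima of P (where P''>0): P(4)=-32. Local minima of Q: Q(-3)=-9.
So the global minimum of f is P(4) + Q(-3) + 5 = -32 − 9 + 5 = -36, attained at (4, -3).

-36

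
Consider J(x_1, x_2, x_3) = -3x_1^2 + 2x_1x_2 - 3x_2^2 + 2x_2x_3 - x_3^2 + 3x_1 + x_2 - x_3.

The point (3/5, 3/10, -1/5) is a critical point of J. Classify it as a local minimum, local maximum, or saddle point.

local maximum

The Hessian is constant: H = [[-6, 2, 0], [2, -6, 2], [0, 2, -2]].
Leading principal minors: Δ₁ = -6, Δ₂ = 32, Δ₃ = -40.
The minors alternate sign starting negative (−, +, −), so H is negative definite: a local maximum.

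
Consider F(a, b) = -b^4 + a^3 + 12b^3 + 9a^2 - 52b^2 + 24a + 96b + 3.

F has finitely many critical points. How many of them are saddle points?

F separates as a function of a plus a function of b, so ∇F=0 decouples.
∂F/∂a = 3(a + 2)(a + 4) = 0 at a ∈ {-4, -2}; ∂F/∂b = -4(b - 4)(b - 3)(b - 2) = 0 at b ∈ {2, 3, 4}.
The Hessian is diagonal: diag(F_aa, F_bb). Second derivatives: F_aa(-4)=-6, F_aa(-2)=6; F_bb(2)=-8, F_bb(3)=4, F_bb(4)=-8.
Saddle points occur where the two diagonal entries have opposite signs: (-4, 3), (-2, 2), (-2, 4). Count: 3.

3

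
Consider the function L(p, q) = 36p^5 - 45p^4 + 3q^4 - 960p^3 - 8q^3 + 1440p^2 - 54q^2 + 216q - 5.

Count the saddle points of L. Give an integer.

6

L separates as a function of p plus a function of q, so ∇L=0 decouples.
∂L/∂p = 180p(p - 4)(p - 1)(p + 4) = 0 at p ∈ {-4, 0, 1, 4}; ∂L/∂q = 12(q - 3)(q - 2)(q + 3) = 0 at q ∈ {-3, 2, 3}.
The Hessian is diagonal: diag(L_pp, L_qq). Second derivatives: L_pp(-4)=-28800, L_pp(0)=2880, L_pp(1)=-2700, L_pp(4)=17280; L_qq(-3)=360, L_qq(2)=-60, L_qq(3)=72.
Saddle points occur where the two diagonal entries have opposite signs: (-4, -3), (-4, 3), (0, 2), (1, -3), (1, 3), (4, 2). Count: 6.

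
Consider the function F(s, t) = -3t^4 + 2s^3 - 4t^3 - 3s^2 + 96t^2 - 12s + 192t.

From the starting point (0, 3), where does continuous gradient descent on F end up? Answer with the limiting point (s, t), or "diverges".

F is separable, so gradient descent decouples: s follows -∂F/∂s, t follows -∂F/∂t.
∂F/∂s = 6(s - 2)(s + 1); at s=0 this is -12, so s increases.
∂F/∂t = -12(t - 4)(t + 1)(t + 4); at t=3 this is 336, so t decreases.
s converges to its nearest critical value 2 (a local min of the s-part); t converges to -1. The iterate converges to (2, -1).

(2, -1)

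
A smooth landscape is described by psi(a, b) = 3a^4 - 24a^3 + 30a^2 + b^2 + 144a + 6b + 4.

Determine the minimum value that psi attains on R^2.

-92

psi(a,b) separates as P(a) + Q(b) + 4, so its minimum is min P + min Q + 4.
P'(a) = 12(a - 4)(a - 3)(a + 1) vanishes at a ∈ {-1, 3, 4}; Q'(b) = 2b + 6 vanishes at b ∈ {-3}.
Local minima of P (where P''>0): P(-1)=-87, P(4)=288. Local minima of Q: Q(-3)=-9.
So the global minimum of psi is P(-1) + Q(-3) + 4 = -87 − 9 + 4 = -92, attained at (-1, -3).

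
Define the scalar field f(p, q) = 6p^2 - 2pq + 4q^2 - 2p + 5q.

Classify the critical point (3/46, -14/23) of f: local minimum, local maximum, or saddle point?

The Hessian of f is constant: H = [[12, -2], [-2, 8]].
det(H) = 12·8 − (-2)² = 92.
det(H) > 0 and tr(H) = 20 > 0, so H is positive definite and the point is a local minimum.

local minimum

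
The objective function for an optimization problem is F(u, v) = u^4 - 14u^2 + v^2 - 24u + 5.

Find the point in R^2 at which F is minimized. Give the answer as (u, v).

(3, 0)

F(u,v) separates as P(u) + Q(v) + 5, so its minimum is min P + min Q + 5.
P'(u) = 4(u - 3)(u + 1)(u + 2) vanishes at u ∈ {-2, -1, 3}; Q'(v) = 2v vanishes at v ∈ {0}.
Local minima of P (where P''>0): P(-2)=8, P(3)=-117. Local minima of Q: Q(0)=0.
So the global minimum of F is P(3) + Q(0) + 5 = -117 + 0 + 5 = -112, attained at (3, 0).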